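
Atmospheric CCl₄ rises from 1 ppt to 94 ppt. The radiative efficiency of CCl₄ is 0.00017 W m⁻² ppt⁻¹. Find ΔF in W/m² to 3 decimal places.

CCl₄: ΔF = 0.00017 × (94 − 1) = 0.00017 × 93 = 0.0158 W/m².

ΔF = 0.016 W/m²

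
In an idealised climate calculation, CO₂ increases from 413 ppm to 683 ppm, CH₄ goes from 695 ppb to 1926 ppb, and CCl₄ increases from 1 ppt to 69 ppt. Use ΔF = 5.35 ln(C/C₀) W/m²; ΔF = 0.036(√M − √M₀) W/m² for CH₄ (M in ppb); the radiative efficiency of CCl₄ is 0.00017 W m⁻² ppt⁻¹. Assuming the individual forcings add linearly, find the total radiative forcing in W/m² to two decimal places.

CO₂: 5.35 × ln(683/413) = 5.35 × ln(1.65375) = 5.35 × 0.50305 = 2.6913 W/m².
CH₄: 0.036 × (√1926 − √695) = 0.036 × (43.8862 − 26.3629) = 0.036 × 17.5233 = 0.6308 W/m².
CCl₄: ΔF = 0.00017 × (69 − 1) = 0.00017 × 68 = 0.0116 W/m².
Total ΔF = 2.6913 + 0.6308 + 0.0116 = 3.3337 W/m².

ΔF = 3.33 W/m²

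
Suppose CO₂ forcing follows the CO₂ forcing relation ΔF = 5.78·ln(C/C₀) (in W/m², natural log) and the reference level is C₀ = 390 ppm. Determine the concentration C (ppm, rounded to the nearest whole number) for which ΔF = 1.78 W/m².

Set 5.78 ln(C/390) = 1.78, so ln(C/390) = 1.78/5.78 = 0.30796.
Then C/390 = e^0.30796 = 1.36065, giving C = 390 × 1.36065 = 530.65 ppm.

C ≈ 531 ppm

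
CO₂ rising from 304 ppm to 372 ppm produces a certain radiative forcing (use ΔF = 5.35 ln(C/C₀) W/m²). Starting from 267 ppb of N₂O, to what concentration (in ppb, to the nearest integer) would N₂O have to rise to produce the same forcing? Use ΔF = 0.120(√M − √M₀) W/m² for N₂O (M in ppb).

M ≈ 642 ppb

CO₂ forcing: 5.35 × ln(372/304) = 5.35 × 0.201866 = 1.07998 W/m².
Set 0.120(√M − √267) = 1.07998: √M = 1.07998/0.120 + √267 = 8.9998 + 16.3401 = 25.3399.
M = (25.3399)² = 642.11 ppb.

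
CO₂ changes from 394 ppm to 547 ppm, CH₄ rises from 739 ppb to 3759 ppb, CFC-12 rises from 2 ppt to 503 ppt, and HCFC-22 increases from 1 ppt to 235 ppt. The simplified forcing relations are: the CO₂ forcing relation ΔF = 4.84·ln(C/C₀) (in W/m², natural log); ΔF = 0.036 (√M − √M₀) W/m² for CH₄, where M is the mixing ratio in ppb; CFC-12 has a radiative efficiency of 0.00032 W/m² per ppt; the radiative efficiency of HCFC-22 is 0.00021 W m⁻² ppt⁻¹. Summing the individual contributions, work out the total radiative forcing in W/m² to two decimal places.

CO₂: 4.84 × ln(547/394) = 4.84 × ln(1.38832) = 4.84 × 0.32809 = 1.5880 W/m².
CH₄: 0.036 × (√3759 − √739) = 0.036 × (61.3107 − 27.1846) = 0.036 × 34.1261 = 1.2285 W/m².
CFC-12: ΔF = 0.00032 × (503 − 2) = 0.00032 × 501 = 0.1603 W/m².
HCFC-22: ΔF = 0.00021 × (235 − 1) = 0.00021 × 234 = 0.0491 W/m².
Total ΔF = 1.5880 + 1.2285 + 0.1603 + 0.0491 = 3.0259 W/m².

ΔF = 3.03 W/m²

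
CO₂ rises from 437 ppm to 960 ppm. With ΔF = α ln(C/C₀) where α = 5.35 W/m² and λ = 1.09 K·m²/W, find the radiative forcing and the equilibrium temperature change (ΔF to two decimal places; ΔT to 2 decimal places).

CO₂: 5.35 × ln(960/437) = 5.35 × ln(2.19680) = 5.35 × 0.78700 = 4.2105 W/m².
ΔT = λ ΔF = 1.09 × 4.21 = 4.5889 K.

ΔF = 4.21 W/m²; ΔT = 4.59 K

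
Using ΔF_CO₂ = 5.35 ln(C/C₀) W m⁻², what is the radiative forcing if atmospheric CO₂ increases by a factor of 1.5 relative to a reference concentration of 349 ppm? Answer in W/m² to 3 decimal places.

ΔF = 5.35 × ln(1.5) = 5.35 × 0.40547 = 2.1693 W/m².

ΔF = 2.169 W/m²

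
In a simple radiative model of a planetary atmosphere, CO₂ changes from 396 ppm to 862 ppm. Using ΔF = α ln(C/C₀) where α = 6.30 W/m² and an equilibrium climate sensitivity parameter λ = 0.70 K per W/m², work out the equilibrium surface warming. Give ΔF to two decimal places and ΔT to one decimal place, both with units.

ΔF = 4.90 W/m²; ΔT = 3.4 K

CO₂: 6.30 × ln(862/396) = 6.30 × ln(2.17677) = 6.30 × 0.77784 = 4.9004 W/m².
ΔT = λ ΔF = 0.70 × 4.90 = 3.4300 K.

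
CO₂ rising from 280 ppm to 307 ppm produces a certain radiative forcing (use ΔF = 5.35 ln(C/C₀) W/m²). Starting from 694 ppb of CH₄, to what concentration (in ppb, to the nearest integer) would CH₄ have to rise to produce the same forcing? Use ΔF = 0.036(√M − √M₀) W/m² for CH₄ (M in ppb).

CO₂ forcing: 5.35 × ln(307/280) = 5.35 × 0.092058 = 0.49251 W/m².
Set 0.036(√M − √694) = 0.49251: √M = 0.49251/0.036 + √694 = 13.6808 + 26.3439 = 40.0247.
M = (40.0247)² = 1601.98 ppb.

M ≈ 1602 ppb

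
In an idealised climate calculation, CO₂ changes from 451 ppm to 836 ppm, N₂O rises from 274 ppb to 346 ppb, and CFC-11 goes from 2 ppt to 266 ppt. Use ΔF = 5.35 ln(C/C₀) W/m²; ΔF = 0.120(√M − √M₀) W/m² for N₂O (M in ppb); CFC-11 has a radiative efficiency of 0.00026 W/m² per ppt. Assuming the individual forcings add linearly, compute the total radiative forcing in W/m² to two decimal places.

ΔF = 3.62 W/m²

CO₂: 5.35 × ln(836/451) = 5.35 × ln(1.85366) = 5.35 × 0.61716 = 3.3018 W/m².
N₂O: 0.120 × (√346 − √274) = 0.120 × (18.6011 − 16.5529) = 0.120 × 2.0482 = 0.2458 W/m².
CFC-11: ΔF = 0.00026 × (266 − 2) = 0.00026 × 264 = 0.0686 W/m².
Total ΔF = 3.3018 + 0.2458 + 0.0686 = 3.6162 W/m².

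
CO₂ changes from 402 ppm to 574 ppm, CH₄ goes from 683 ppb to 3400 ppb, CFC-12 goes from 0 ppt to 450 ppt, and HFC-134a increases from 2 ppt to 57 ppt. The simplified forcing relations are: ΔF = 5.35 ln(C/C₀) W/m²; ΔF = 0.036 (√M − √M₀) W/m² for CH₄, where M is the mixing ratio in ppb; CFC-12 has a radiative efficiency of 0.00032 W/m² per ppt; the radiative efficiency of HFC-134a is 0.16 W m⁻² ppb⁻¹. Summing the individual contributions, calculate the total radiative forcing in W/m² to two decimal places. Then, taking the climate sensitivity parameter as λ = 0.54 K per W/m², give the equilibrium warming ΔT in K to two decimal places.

CO₂: 5.35 × ln(574/402) = 5.35 × ln(1.42786) = 5.35 × 0.35618 = 1.9056 W/m².
CH₄: 0.036 × (√3400 − √683) = 0.036 × (58.3095 − 26.1343) = 0.036 × 32.1752 = 1.1583 W/m².
CFC-12: ΔF = 0.00032 × (450 − 0) = 0.00032 × 450 = 0.1440 W/m².
HFC-134a: Δ = 57 − 2 = 55 ppt = 0.055 ppb; ΔF = 0.16 × 0.055 = 0.0088 W/m².
Total ΔF = 1.9056 + 1.1583 + 0.1440 + 0.0088 = 3.2167 W/m².
ΔT = λ ΔF = 0.54 × 3.22 = 1.7388 K.

ΔF = 3.22 W/m²; ΔT = 1.74 K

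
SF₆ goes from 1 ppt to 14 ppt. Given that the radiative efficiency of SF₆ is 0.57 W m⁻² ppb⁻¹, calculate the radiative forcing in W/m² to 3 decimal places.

ΔF = 0.007 W/m²

SF₆: Δ = 14 − 1 = 13 ppt = 0.013 ppb; ΔF = 0.57 × 0.013 = 0.0074 W/m².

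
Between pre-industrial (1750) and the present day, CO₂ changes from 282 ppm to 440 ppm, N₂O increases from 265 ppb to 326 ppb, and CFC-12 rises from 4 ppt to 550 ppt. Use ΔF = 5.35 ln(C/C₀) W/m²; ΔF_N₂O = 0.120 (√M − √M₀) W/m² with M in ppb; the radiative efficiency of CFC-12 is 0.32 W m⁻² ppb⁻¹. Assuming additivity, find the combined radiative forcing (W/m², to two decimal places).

CO₂: 5.35 × ln(440/282) = 5.35 × ln(1.56028) = 5.35 × 0.44487 = 2.3801 W/m².
N₂O: 0.120 × (√326 − √265) = 0.120 × (18.0555 − 16.2788) = 0.120 × 1.7767 = 0.2132 W/m².
CFC-12: Δ = 550 − 4 = 546 ppt = 0.546 ppb; ΔF = 0.32 × 0.546 = 0.1747 W/m².
Total ΔF = 2.3801 + 0.2132 + 0.1747 = 2.7680 W/m².

ΔF = 2.77 W/m²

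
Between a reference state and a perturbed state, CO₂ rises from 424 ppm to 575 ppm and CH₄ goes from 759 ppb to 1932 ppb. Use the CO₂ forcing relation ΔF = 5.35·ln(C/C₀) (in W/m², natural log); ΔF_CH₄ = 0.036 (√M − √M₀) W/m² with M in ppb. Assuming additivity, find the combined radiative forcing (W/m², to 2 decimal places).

ΔF = 2.22 W/m²

CO₂: 5.35 × ln(575/424) = 5.35 × ln(1.35613) = 5.35 × 0.30464 = 1.6298 W/m².
CH₄: 0.036 × (√1932 − √759) = 0.036 × (43.9545 − 27.5500) = 0.036 × 16.4045 = 0.5906 W/m².
Total ΔF = 1.6298 + 0.5906 = 2.2204 W/m².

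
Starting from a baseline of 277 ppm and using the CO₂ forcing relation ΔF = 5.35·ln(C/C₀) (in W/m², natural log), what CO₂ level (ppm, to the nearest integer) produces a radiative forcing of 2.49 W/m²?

C ≈ 441 ppm

Set 5.35 ln(C/277) = 2.49, so ln(C/277) = 2.49/5.35 = 0.46542.
Then C/277 = e^0.46542 = 1.59268, giving C = 277 × 1.59268 = 441.17 ppm.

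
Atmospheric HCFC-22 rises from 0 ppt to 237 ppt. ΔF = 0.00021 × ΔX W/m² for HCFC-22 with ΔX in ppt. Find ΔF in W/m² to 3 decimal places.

HCFC-22: ΔF = 0.00021 × (237 − 0) = 0.00021 × 237 = 0.0498 W/m².

ΔF = 0.050 W/m²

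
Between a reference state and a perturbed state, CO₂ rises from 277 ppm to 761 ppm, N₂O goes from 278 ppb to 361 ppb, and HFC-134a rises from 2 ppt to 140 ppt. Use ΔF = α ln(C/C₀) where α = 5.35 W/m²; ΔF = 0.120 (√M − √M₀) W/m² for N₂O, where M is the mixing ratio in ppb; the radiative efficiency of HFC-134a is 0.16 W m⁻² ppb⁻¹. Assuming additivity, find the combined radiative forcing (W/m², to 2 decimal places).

CO₂: 5.35 × ln(761/277) = 5.35 × ln(2.74729) = 5.35 × 1.01061 = 5.4068 W/m².
N₂O: 0.120 × (√361 − √278) = 0.120 × (19.0000 − 16.6733) = 0.120 × 2.3267 = 0.2792 W/m².
HFC-134a: Δ = 140 − 2 = 138 ppt = 0.138 ppb; ΔF = 0.16 × 0.138 = 0.0221 W/m².
Total ΔF = 5.4068 + 0.2792 + 0.0221 = 5.7081 W/m².

ΔF = 5.71 W/m²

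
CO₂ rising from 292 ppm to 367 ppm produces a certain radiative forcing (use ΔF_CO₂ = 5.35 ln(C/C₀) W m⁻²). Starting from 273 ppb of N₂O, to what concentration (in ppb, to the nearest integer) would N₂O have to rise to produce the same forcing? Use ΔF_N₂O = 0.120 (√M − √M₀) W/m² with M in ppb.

CO₂ forcing: 5.35 × ln(367/292) = 5.35 × 0.228608 = 1.22305 W/m².
Set 0.120(√M − √273) = 1.22305: √M = 1.22305/0.120 + √273 = 10.1921 + 16.5227 = 26.7148.
M = (26.7148)² = 713.68 ppb.

M ≈ 714 ppb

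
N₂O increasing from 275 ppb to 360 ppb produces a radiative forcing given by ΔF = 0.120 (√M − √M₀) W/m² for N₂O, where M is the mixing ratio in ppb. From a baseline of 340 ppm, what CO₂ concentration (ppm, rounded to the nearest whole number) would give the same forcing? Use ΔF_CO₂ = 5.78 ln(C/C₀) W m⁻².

N₂O forcing: 0.120 × (√360 − √275) = 0.120 × (18.9737 − 16.5831) = 0.120 × 2.3906 = 0.28687 W/m².
Set 5.78 ln(C/340) = 0.28687: ln(C/340) = 0.28687/5.78 = 0.04963, so C = 340 × e^0.04963 = 340 × 1.05088 = 357.30 ppm.

C ≈ 357 ppm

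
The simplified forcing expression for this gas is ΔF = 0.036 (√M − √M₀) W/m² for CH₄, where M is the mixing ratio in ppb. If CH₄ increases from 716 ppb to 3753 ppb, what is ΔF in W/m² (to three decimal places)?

ΔF = 1.242 W/m²

CH₄: 0.036 × (√3753 − √716) = 0.036 × (61.2617 − 26.7582) = 0.036 × 34.5035 = 1.2421 W/m².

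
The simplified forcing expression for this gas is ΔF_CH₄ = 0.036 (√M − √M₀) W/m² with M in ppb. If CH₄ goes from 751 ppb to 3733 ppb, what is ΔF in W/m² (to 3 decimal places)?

CH₄: 0.036 × (√3733 − √751) = 0.036 × (61.0983 − 27.4044) = 0.036 × 33.6939 = 1.2130 W/m².

ΔF = 1.213 W/m²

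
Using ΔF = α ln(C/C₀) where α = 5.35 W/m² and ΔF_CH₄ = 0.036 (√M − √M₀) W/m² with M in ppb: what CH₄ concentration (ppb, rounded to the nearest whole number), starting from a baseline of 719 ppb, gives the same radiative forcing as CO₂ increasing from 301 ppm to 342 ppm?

M ≈ 2097 ppb

CO₂ forcing: 5.35 × ln(342/301) = 5.35 × 0.127700 = 0.68320 W/m².
Set 0.036(√M − √719) = 0.68320: √M = 0.68320/0.036 + √719 = 18.9778 + 26.8142 = 45.7920.
M = (45.7920)² = 2096.91 ppb.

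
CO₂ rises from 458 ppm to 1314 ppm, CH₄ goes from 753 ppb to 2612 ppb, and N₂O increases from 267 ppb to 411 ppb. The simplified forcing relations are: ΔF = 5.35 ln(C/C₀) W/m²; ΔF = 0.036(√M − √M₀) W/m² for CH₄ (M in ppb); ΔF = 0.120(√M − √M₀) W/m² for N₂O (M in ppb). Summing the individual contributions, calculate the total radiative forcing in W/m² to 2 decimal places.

CO₂: 5.35 × ln(1314/458) = 5.35 × ln(2.86900) = 5.35 × 1.05396 = 5.6387 W/m².
CH₄: 0.036 × (√2612 − √753) = 0.036 × (51.1077 − 27.4408) = 0.036 × 23.6669 = 0.8520 W/m².
N₂O: 0.120 × (√411 − √267) = 0.120 × (20.2731 − 16.3401) = 0.120 × 3.9330 = 0.4720 W/m².
Total ΔF = 5.6387 + 0.8520 + 0.4720 = 6.9627 W/m².

ΔF = 6.96 W/m²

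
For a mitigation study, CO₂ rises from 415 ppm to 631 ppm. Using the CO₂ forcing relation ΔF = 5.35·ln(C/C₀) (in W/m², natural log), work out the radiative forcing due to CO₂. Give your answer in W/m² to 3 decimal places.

CO₂ absorption bands are partially saturated, so forcing scales with the logarithm of the concentration ratio.
CO₂: 5.35 × ln(631/415) = 5.35 × ln(1.52048) = 5.35 × 0.41903 = 2.2418 W/m².

ΔF = 2.242 W/m²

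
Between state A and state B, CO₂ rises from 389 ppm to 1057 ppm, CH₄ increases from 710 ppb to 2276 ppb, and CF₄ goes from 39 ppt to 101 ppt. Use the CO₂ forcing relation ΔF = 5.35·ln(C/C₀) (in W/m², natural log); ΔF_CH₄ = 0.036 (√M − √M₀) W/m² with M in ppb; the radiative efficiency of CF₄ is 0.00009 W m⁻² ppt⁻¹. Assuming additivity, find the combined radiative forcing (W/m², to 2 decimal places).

CO₂: 5.35 × ln(1057/389) = 5.35 × ln(2.71722) = 5.35 × 0.99961 = 5.3479 W/m².
CH₄: 0.036 × (√2276 − √710) = 0.036 × (47.7074 − 26.6458) = 0.036 × 21.0616 = 0.7582 W/m².
CF₄: ΔF = 0.00009 × (101 − 39) = 0.00009 × 62 = 0.0056 W/m².
Total ΔF = 5.3479 + 0.7582 + 0.0056 = 6.1117 W/m².

ΔF = 6.11 W/m²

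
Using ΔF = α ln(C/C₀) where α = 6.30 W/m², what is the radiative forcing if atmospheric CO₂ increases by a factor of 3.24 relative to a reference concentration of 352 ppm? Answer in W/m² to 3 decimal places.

ΔF = 7.406 W/m²

ΔF = 6.30 × ln(3.24) = 6.30 × 1.17557 = 7.4061 W/m².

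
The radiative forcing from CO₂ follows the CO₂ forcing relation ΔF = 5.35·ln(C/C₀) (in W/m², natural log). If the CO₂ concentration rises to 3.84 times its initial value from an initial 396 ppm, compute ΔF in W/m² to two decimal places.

ΔF = 5.35 × ln(3.84) = 5.35 × 1.34547 = 7.1983 W/m².

ΔF = 7.20 W/m²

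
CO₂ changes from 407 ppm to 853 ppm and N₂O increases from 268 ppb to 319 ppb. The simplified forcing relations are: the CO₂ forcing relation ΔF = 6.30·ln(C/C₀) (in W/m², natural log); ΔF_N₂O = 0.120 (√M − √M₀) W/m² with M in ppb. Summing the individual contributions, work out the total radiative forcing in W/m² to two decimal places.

CO₂: 6.30 × ln(853/407) = 6.30 × ln(2.09582) = 6.30 × 0.73994 = 4.6616 W/m².
N₂O: 0.120 × (√319 − √268) = 0.120 × (17.8606 − 16.3707) = 0.120 × 1.4899 = 0.1788 W/m².
Total ΔF = 4.6616 + 0.1788 = 4.8404 W/m².

ΔF = 4.84 W/m²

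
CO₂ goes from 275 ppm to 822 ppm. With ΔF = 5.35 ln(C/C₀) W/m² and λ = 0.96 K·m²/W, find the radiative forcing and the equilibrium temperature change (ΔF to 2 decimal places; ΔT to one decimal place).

ΔF = 5.86 W/m²; ΔT = 5.6 K

CO₂: 5.35 × ln(822/275) = 5.35 × ln(2.98909) = 5.35 × 1.09497 = 5.8581 W/m².
ΔT = λ ΔF = 0.96 × 5.86 = 5.6256 K.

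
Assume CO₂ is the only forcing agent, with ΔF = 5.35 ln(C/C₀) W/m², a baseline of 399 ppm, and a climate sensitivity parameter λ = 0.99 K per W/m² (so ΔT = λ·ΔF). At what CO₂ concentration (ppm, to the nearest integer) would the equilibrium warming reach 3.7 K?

C ≈ 802 ppm

Required forcing: ΔF = ΔT/λ = 3.7/0.99 = 3.7374 W/m².
Then ln(C/399) = ΔF/5.35 = 3.7374/5.35 = 0.69858.
So C = 399 × e^0.69858 = 399 × 2.01090 = 802.35 ppm.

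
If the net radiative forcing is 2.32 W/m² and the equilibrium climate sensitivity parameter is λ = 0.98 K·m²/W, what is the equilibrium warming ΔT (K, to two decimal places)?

ΔT = λ ΔF = 0.98 × 2.32 = 2.2736 K.

ΔT = 2.27 K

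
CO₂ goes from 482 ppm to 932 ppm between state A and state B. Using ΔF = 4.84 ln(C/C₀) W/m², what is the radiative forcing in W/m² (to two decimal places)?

CO₂: 4.84 × ln(932/482) = 4.84 × ln(1.93361) = 4.84 × 0.65939 = 3.1914 W/m².

ΔF = 3.19 W/m²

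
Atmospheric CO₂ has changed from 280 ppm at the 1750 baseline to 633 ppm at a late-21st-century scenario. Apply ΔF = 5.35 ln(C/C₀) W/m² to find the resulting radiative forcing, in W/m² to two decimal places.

CO₂ absorption bands are partially saturated, so forcing scales with the logarithm of the concentration ratio.
CO₂: 5.35 × ln(633/280) = 5.35 × ln(2.26071) = 5.35 × 0.81568 = 4.3639 W/m².

ΔF = 4.36 W/m²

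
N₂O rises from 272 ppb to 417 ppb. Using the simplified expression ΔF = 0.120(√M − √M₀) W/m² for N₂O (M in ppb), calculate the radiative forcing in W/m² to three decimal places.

N₂O: 0.120 × (√417 − √272) = 0.120 × (20.4206 − 16.4924) = 0.120 × 3.9282 = 0.4714 W/m².

ΔF = 0.471 W/m²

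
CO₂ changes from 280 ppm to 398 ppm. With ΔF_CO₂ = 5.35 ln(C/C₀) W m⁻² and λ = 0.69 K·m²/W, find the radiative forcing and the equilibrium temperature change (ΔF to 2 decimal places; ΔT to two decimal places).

CO₂: 5.35 × ln(398/280) = 5.35 × ln(1.42143) = 5.35 × 0.35166 = 1.8814 W/m².
ΔT = λ ΔF = 0.69 × 1.88 = 1.2972 K.

ΔF = 1.88 W/m²; ΔT = 1.30 K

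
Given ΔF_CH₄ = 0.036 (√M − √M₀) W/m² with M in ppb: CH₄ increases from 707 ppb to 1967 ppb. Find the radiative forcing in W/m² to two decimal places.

ΔF = 0.64 W/m²

CH₄: 0.036 × (√1967 − √707) = 0.036 × (44.3509 − 26.5895) = 0.036 × 17.7614 = 0.6394 W/m².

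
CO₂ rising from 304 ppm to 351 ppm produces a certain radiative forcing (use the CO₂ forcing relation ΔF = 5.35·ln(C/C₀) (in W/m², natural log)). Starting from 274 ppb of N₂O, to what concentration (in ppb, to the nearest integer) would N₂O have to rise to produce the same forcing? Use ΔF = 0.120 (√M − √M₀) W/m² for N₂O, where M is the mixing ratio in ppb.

CO₂ forcing: 5.35 × ln(351/304) = 5.35 × 0.143759 = 0.76911 W/m².
Set 0.120(√M − √274) = 0.76911: √M = 0.76911/0.120 + √274 = 6.4093 + 16.5529 = 22.9622.
M = (22.9622)² = 527.26 ppb.

M ≈ 527 ppb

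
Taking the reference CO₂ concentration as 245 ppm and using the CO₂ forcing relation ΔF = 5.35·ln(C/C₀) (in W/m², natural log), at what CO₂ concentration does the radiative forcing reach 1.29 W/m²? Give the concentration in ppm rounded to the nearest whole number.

Set 5.35 ln(C/245) = 1.29, so ln(C/245) = 1.29/5.35 = 0.24112.
Then C/245 = e^0.24112 = 1.27267, giving C = 245 × 1.27267 = 311.80 ppm.

C ≈ 312 ppm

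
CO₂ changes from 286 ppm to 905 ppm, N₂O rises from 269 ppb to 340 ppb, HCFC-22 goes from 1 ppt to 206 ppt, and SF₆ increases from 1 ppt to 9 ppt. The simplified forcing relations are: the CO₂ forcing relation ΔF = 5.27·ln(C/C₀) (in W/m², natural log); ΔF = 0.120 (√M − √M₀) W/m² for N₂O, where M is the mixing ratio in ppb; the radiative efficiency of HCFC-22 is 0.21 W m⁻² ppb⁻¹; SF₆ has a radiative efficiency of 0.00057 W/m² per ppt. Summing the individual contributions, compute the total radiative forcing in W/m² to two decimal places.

CO₂: 5.27 × ln(905/286) = 5.27 × ln(3.16434) = 5.27 × 1.15194 = 6.0707 W/m².
N₂O: 0.120 × (√340 − √269) = 0.120 × (18.4391 − 16.4012) = 0.120 × 2.0379 = 0.2445 W/m².
HCFC-22: Δ = 206 − 1 = 205 ppt = 0.205 ppb; ΔF = 0.21 × 0.205 = 0.0431 W/m².
SF₆: ΔF = 0.00057 × (9 − 1) = 0.00057 × 8 = 0.0046 W/m².
Total ΔF = 6.0707 + 0.2445 + 0.0431 + 0.0046 = 6.3629 W/m².

ΔF = 6.36 W/m²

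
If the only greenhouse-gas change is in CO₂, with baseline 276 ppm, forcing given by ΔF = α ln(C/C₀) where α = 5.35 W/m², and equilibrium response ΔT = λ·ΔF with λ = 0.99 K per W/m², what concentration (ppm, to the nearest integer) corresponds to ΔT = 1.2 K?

Required forcing: ΔF = ΔT/λ = 1.2/0.99 = 1.2121 W/m².
Then ln(C/276) = ΔF/5.35 = 1.2121/5.35 = 0.22656.
So C = 276 × e^0.22656 = 276 × 1.25428 = 346.18 ppm.

C ≈ 346 ppm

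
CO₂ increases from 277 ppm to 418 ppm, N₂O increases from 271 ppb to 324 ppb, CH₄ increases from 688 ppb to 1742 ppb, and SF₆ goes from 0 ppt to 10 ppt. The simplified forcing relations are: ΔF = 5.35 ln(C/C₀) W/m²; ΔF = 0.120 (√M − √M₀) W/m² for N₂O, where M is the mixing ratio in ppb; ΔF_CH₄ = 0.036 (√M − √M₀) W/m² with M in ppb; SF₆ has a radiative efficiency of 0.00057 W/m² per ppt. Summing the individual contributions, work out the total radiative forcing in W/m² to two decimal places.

CO₂: 5.35 × ln(418/277) = 5.35 × ln(1.50903) = 5.35 × 0.41147 = 2.2014 W/m².
N₂O: 0.120 × (√324 − √271) = 0.120 × (18.0000 − 16.4621) = 0.120 × 1.5379 = 0.1845 W/m².
CH₄: 0.036 × (√1742 − √688) = 0.036 × (41.7373 − 26.2298) = 0.036 × 15.5075 = 0.5583 W/m².
SF₆: ΔF = 0.00057 × (10 − 0) = 0.00057 × 10 = 0.0057 W/m².
Total ΔF = 2.2014 + 0.1845 + 0.5583 + 0.0057 = 2.9499 W/m².

ΔF = 2.95 W/m²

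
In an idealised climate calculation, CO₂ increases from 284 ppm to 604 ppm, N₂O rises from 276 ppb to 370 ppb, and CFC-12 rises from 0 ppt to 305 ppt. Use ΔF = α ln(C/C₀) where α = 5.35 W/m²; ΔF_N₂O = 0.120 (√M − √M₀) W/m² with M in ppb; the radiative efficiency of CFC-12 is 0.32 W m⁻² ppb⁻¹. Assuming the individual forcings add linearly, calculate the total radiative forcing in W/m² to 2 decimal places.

CO₂: 5.35 × ln(604/284) = 5.35 × ln(2.12676) = 5.35 × 0.75460 = 4.0371 W/m².
N₂O: 0.120 × (√370 − √276) = 0.120 × (19.2354 − 16.6132) = 0.120 × 2.6222 = 0.3147 W/m².
CFC-12: Δ = 305 − 0 = 305 ppt = 0.305 ppb; ΔF = 0.32 × 0.305 = 0.0976 W/m².
Total ΔF = 4.0371 + 0.3147 + 0.0976 = 4.4494 W/m².

ΔF = 4.45 W/m²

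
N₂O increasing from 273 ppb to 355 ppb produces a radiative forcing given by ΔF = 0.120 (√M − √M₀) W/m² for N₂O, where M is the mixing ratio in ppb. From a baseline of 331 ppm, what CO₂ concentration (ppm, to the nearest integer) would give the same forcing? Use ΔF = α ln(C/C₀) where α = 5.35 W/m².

N₂O forcing: 0.120 × (√355 − √273) = 0.120 × (18.8414 − 16.5227) = 0.120 × 2.3187 = 0.27824 W/m².
Set 5.35 ln(C/331) = 0.27824: ln(C/331) = 0.27824/5.35 = 0.05201, so C = 331 × e^0.05201 = 331 × 1.05339 = 348.67 ppm.

C ≈ 349 ppm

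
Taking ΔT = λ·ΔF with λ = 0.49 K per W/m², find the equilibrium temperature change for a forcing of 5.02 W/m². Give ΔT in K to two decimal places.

ΔT = 2.46 K

ΔT = λ ΔF = 0.49 × 5.02 = 2.4598 K.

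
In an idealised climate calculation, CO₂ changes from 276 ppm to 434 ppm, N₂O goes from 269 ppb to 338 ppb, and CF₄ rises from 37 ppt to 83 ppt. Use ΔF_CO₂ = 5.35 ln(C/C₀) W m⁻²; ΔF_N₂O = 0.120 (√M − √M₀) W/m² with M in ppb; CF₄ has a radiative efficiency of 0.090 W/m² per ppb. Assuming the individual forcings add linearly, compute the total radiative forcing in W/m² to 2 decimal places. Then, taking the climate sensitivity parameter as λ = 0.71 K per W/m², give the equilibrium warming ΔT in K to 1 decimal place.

ΔF = 2.66 W/m²; ΔT = 1.9 K

CO₂: 5.35 × ln(434/276) = 5.35 × ln(1.57246) = 5.35 × 0.45264 = 2.4216 W/m².
N₂O: 0.120 × (√338 − √269) = 0.120 × (18.3848 − 16.4012) = 0.120 × 1.9836 = 0.2380 W/m².
CF₄: Δ = 83 − 37 = 46 ppt = 0.046 ppb; ΔF = 0.090 × 0.046 = 0.0041 W/m².
Total ΔF = 2.4216 + 0.2380 + 0.0041 = 2.6637 W/m².
ΔT = λ ΔF = 0.71 × 2.66 = 1.8886 K.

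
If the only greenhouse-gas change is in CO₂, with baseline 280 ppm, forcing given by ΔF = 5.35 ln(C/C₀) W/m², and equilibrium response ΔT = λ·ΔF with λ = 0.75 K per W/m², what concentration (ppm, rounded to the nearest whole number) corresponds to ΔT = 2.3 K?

Required forcing: ΔF = ΔT/λ = 2.3/0.75 = 3.0667 W/m².
Then ln(C/280) = ΔF/5.35 = 3.0667/5.35 = 0.57321.
So C = 280 × e^0.57321 = 280 × 1.77395 = 496.71 ppm.

C ≈ 497 ppm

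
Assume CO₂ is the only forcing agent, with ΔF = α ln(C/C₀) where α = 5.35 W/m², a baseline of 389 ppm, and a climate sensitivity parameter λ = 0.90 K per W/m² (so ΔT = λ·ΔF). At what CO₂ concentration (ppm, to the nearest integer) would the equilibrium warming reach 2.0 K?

Required forcing: ΔF = ΔT/λ = 2.0/0.90 = 2.2222 W/m².
Then ln(C/389) = ΔF/5.35 = 2.2222/5.35 = 0.41536.
So C = 389 × e^0.41536 = 389 × 1.51492 = 589.30 ppm.

C ≈ 589 ppm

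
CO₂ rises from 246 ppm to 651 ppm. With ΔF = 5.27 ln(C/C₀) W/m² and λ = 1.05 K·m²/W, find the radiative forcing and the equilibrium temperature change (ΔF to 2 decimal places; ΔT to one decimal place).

ΔF = 5.13 W/m²; ΔT = 5.4 K

CO₂: 5.27 × ln(651/246) = 5.27 × ln(2.64634) = 5.27 × 0.97318 = 5.1287 W/m².
ΔT = λ ΔF = 1.05 × 5.13 = 5.3865 K.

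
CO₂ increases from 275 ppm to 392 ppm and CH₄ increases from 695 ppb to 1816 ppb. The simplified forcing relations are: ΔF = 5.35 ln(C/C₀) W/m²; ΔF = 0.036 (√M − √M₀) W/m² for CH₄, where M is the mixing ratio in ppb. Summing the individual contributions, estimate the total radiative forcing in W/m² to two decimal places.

CO₂: 5.35 × ln(392/275) = 5.35 × ln(1.42545) = 5.35 × 0.35449 = 1.8965 W/m².
CH₄: 0.036 × (√1816 − √695) = 0.036 × (42.6146 − 26.3629) = 0.036 × 16.2517 = 0.5851 W/m².
Total ΔF = 1.8965 + 0.5851 = 2.4816 W/m².

ΔF = 2.48 W/m²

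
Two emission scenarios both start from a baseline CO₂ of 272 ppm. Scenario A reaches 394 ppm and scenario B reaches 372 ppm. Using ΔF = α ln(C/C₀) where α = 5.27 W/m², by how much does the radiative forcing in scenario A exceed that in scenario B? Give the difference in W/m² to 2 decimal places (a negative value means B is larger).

ΔF_A − ΔF_B = 0.30 W/m²

ΔF_A = 5.27 ln(394/272) = 5.27 × 0.37055 = 1.9528 W/m².
ΔF_B = 5.27 ln(372/272) = 5.27 × 0.31309 = 1.6500 W/m².
Difference: 1.9528 − 1.6500 = 0.3028 W/m².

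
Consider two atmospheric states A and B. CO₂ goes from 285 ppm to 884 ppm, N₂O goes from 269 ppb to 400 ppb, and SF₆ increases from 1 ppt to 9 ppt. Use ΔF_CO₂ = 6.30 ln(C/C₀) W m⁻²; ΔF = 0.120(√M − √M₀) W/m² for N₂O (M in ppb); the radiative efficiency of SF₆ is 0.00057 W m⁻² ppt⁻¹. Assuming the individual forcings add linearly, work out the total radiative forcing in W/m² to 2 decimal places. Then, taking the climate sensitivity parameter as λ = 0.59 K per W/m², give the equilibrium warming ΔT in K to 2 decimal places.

ΔF = 7.57 W/m²; ΔT = 4.47 K

CO₂: 6.30 × ln(884/285) = 6.30 × ln(3.10175) = 6.30 × 1.13197 = 7.1314 W/m².
N₂O: 0.120 × (√400 − √269) = 0.120 × (20.0000 − 16.4012) = 0.120 × 3.5988 = 0.4319 W/m².
SF₆: ΔF = 0.00057 × (9 − 1) = 0.00057 × 8 = 0.0046 W/m².
Total ΔF = 7.1314 + 0.4319 + 0.0046 = 7.5679 W/m².
ΔT = λ ΔF = 0.59 × 7.57 = 4.4663 K.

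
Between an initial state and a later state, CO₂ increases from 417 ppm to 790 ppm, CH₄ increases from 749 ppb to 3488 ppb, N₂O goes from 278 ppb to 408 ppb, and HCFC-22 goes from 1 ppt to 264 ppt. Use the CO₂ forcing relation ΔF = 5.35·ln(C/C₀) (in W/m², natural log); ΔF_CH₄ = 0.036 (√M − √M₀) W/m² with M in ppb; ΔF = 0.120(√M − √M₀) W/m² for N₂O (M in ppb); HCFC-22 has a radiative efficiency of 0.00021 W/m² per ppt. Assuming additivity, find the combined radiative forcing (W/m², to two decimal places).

ΔF = 5.04 W/m²

CO₂: 5.35 × ln(790/417) = 5.35 × ln(1.89448) = 5.35 × 0.63894 = 3.4183 W/m².
CH₄: 0.036 × (√3488 − √749) = 0.036 × (59.0593 − 27.3679) = 0.036 × 31.6914 = 1.1409 W/m².
N₂O: 0.120 × (√408 − √278) = 0.120 × (20.1990 − 16.6733) = 0.120 × 3.5257 = 0.4231 W/m².
HCFC-22: ΔF = 0.00021 × (264 − 1) = 0.00021 × 263 = 0.0552 W/m².
Total ΔF = 3.4183 + 1.1409 + 0.4231 + 0.0552 = 5.0375 W/m².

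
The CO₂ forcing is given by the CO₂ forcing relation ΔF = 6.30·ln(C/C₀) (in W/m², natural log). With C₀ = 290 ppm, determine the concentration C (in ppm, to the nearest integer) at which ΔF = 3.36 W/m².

Set 6.30 ln(C/290) = 3.36, so ln(C/290) = 3.36/6.30 = 0.53333.
Then C/290 = e^0.53333 = 1.70460, giving C = 290 × 1.70460 = 494.33 ppm.

C ≈ 494 ppm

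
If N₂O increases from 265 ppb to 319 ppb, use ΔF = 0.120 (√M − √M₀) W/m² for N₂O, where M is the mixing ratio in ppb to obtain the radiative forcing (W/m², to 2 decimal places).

ΔF = 0.19 W/m²

N₂O: 0.120 × (√319 − √265) = 0.120 × (17.8606 − 16.2788) = 0.120 × 1.5818 = 0.1898 W/m².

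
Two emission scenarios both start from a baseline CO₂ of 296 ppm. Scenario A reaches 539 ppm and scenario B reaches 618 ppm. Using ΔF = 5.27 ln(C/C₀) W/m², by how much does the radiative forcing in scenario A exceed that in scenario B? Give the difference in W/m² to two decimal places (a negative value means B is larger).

ΔF_A − ΔF_B = -0.72 W/m²

ΔF_A = 5.27 ln(539/296) = 5.27 × 0.59936 = 3.1586 W/m².
ΔF_B = 5.27 ln(618/296) = 5.27 × 0.73613 = 3.8794 W/m².
Difference: 3.1586 − 3.8794 = -0.7208 W/m².
(Equivalently, ΔF_A − ΔF_B = 5.27 ln(539/618) = 5.27 × -0.13677 = -0.7208 W/m².)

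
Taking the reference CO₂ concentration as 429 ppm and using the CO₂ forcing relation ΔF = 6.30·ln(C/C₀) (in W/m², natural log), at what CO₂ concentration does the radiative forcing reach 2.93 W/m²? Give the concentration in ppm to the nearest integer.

Set 6.30 ln(C/429) = 2.93, so ln(C/429) = 2.93/6.30 = 0.46508.
Then C/429 = e^0.46508 = 1.59214, giving C = 429 × 1.59214 = 683.03 ppm.

C ≈ 683 ppm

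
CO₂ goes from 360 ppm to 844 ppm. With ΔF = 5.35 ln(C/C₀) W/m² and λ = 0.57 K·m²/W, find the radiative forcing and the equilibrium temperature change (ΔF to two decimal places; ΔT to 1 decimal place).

ΔF = 4.56 W/m²; ΔT = 2.6 K

CO₂: 5.35 × ln(844/360) = 5.35 × ln(2.34444) = 5.35 × 0.85205 = 4.5585 W/m².
ΔT = λ ΔF = 0.57 × 4.56 = 2.5992 K.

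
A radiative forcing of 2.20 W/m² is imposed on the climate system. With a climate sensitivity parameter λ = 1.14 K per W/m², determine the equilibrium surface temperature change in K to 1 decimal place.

ΔT = λ ΔF = 1.14 × 2.20 = 2.5080 K.

ΔT = 2.5 K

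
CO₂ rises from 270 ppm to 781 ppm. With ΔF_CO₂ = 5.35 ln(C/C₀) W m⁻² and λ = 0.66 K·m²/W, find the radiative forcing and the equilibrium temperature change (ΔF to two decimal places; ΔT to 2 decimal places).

CO₂: 5.35 × ln(781/270) = 5.35 × ln(2.89259) = 5.35 × 1.06215 = 5.6825 W/m².
ΔT = λ ΔF = 0.66 × 5.68 = 3.7488 K.

ΔF = 5.68 W/m²; ΔT = 3.75 K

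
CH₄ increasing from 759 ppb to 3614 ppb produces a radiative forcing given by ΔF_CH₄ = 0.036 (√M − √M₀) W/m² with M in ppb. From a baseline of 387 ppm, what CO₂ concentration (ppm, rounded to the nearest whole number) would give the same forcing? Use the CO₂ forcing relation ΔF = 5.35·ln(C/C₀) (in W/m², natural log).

C ≈ 482 ppm

CH₄ forcing: 0.036 × (√3614 − √759) = 0.036 × (60.1166 − 27.5500) = 0.036 × 32.5666 = 1.17240 W/m².
Set 5.35 ln(C/387) = 1.17240: ln(C/387) = 1.17240/5.35 = 0.21914, so C = 387 × e^0.21914 = 387 × 1.24501 = 481.82 ppm.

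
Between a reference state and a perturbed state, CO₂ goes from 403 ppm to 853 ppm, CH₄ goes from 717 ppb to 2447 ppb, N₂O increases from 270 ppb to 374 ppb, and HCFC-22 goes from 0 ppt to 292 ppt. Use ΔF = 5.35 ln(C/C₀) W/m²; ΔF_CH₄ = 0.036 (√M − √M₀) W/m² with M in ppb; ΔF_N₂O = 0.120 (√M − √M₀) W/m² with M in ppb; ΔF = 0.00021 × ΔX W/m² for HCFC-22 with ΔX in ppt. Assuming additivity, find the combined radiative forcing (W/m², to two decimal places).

CO₂: 5.35 × ln(853/403) = 5.35 × ln(2.11663) = 5.35 × 0.74983 = 4.0116 W/m².
CH₄: 0.036 × (√2447 − √717) = 0.036 × (49.4672 − 26.7769) = 0.036 × 22.6903 = 0.8169 W/m².
N₂O: 0.120 × (√374 − √270) = 0.120 × (19.3391 − 16.4317) = 0.120 × 2.9074 = 0.3489 W/m².
HCFC-22: ΔF = 0.00021 × (292 − 0) = 0.00021 × 292 = 0.0613 W/m².
Total ΔF = 4.0116 + 0.8169 + 0.3489 + 0.0613 = 5.2387 W/m².

ΔF = 5.24 W/m²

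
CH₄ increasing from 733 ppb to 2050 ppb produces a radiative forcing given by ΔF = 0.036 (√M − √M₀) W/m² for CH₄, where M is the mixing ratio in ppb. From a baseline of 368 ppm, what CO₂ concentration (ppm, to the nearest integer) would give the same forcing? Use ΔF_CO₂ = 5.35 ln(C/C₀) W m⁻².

C ≈ 416 ppm

CH₄ forcing: 0.036 × (√2050 − √733) = 0.036 × (45.2769 − 27.0740) = 0.036 × 18.2029 = 0.65530 W/m².
Set 5.35 ln(C/368) = 0.65530: ln(C/368) = 0.65530/5.35 = 0.12249, so C = 368 × e^0.12249 = 368 × 1.13031 = 415.95 ppm.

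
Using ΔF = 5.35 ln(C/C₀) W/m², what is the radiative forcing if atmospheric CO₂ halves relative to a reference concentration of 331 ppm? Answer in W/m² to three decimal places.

Because the forcing depends only on the ratio C/C₀, the initial concentration does not enter.
ΔF = 5.35 × ln(0.5) = 5.35 × -0.69315 = -3.7084 W/m².

ΔF = -3.708 W/m²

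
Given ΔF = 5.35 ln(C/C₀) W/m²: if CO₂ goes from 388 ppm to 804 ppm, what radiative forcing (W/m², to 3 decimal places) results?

ΔF = 3.898 W/m²

CO₂: 5.35 × ln(804/388) = 5.35 × ln(2.07216) = 5.35 × 0.72859 = 3.8980 W/m².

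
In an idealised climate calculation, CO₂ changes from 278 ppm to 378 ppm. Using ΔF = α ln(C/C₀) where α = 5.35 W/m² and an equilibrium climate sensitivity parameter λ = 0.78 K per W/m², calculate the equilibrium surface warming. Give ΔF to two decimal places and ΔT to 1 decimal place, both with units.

CO₂: 5.35 × ln(378/278) = 5.35 × ln(1.35971) = 5.35 × 0.30727 = 1.6439 W/m².
ΔT = λ ΔF = 0.78 × 1.64 = 1.2792 K.

ΔF = 1.64 W/m²; ΔT = 1.3 K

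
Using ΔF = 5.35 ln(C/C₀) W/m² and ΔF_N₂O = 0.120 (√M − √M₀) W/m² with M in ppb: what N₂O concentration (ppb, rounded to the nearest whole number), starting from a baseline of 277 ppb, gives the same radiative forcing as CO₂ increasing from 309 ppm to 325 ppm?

M ≈ 357 ppb

CO₂ forcing: 5.35 × ln(325/309) = 5.35 × 0.050484 = 0.27009 W/m².
Set 0.120(√M − √277) = 0.27009: √M = 0.27009/0.120 + √277 = 2.2508 + 16.6433 = 18.8941.
M = (18.8941)² = 356.99 ppb.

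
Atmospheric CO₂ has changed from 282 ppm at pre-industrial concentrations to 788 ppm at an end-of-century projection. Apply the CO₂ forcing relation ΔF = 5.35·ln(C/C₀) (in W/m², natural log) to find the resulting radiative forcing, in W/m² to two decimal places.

CO₂: 5.35 × ln(788/282) = 5.35 × ln(2.79433) = 5.35 × 1.02759 = 5.4976 W/m².

ΔF = 5.50 W/m²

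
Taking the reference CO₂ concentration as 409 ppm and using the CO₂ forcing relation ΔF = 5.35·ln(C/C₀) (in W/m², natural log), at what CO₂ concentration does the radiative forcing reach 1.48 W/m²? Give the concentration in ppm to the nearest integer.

Set 5.35 ln(C/409) = 1.48, so ln(C/409) = 1.48/5.35 = 0.27664.
Then C/409 = e^0.27664 = 1.31869, giving C = 409 × 1.31869 = 539.34 ppm.

C ≈ 539 ppm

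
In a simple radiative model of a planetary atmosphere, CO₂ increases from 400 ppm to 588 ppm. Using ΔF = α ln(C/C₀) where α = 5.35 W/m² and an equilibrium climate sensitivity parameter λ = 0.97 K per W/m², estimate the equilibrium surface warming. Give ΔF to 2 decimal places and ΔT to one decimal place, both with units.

CO₂: 5.35 × ln(588/400) = 5.35 × ln(1.47000) = 5.35 × 0.38526 = 2.0611 W/m².
ΔT = λ ΔF = 0.97 × 2.06 = 1.9982 K.

ΔF = 2.06 W/m²; ΔT = 2.0 K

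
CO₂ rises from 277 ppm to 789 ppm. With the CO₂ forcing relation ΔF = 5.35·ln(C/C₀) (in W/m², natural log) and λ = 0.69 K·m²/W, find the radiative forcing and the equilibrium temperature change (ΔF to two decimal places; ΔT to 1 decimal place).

ΔF = 5.60 W/m²; ΔT = 3.9 K

CO₂: 5.35 × ln(789/277) = 5.35 × ln(2.84838) = 5.35 × 1.04675 = 5.6001 W/m².
ΔT = λ ΔF = 0.69 × 5.60 = 3.8640 K.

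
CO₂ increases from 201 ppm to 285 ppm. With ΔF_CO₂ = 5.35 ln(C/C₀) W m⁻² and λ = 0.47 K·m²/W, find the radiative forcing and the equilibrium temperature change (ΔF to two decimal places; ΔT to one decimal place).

CO₂: 5.35 × ln(285/201) = 5.35 × ln(1.41791) = 5.35 × 0.34918 = 1.8681 W/m².
ΔT = λ ΔF = 0.47 × 1.87 = 0.8789 K.

ΔF = 1.87 W/m²; ΔT = 0.9 K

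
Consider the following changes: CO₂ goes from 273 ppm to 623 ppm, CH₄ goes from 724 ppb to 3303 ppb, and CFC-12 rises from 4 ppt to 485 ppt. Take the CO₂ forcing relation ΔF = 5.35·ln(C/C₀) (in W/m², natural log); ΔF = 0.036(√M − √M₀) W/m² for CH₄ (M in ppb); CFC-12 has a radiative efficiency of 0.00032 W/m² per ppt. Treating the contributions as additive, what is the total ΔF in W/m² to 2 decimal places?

CO₂: 5.35 × ln(623/273) = 5.35 × ln(2.28205) = 5.35 × 0.82507 = 4.4141 W/m².
CH₄: 0.036 × (√3303 − √724) = 0.036 × (57.4717 − 26.9072) = 0.036 × 30.5645 = 1.1003 W/m².
CFC-12: ΔF = 0.00032 × (485 − 4) = 0.00032 × 481 = 0.1539 W/m².
Total ΔF = 4.4141 + 1.1003 + 0.1539 = 5.6683 W/m².

ΔF = 5.67 W/m²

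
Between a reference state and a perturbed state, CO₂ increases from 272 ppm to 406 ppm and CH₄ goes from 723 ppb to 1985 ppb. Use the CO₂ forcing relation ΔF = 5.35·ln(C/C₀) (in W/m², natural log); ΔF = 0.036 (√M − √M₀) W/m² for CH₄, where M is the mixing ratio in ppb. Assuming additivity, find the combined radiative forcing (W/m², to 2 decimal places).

CO₂: 5.35 × ln(406/272) = 5.35 × ln(1.49265) = 5.35 × 0.40055 = 2.1429 W/m².
CH₄: 0.036 × (√1985 − √723) = 0.036 × (44.5533 − 26.8887) = 0.036 × 17.6646 = 0.6359 W/m².
Total ΔF = 2.1429 + 0.6359 = 2.7788 W/m².

ΔF = 2.78 W/m²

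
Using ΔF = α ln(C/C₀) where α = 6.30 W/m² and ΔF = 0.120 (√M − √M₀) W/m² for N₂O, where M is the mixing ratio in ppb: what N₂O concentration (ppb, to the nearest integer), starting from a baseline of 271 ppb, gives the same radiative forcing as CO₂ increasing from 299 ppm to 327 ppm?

M ≈ 448 ppb

CO₂ forcing: 6.30 × ln(327/299) = 6.30 × 0.089517 = 0.56396 W/m².
Set 0.120(√M − √271) = 0.56396: √M = 0.56396/0.120 + √271 = 4.6997 + 16.4621 = 21.1618.
M = (21.1618)² = 447.82 ppb.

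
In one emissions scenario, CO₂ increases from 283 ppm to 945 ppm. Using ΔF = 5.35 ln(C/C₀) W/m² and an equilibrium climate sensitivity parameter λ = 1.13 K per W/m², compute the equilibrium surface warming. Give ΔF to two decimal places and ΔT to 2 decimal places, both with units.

ΔF = 6.45 W/m²; ΔT = 7.29 K

CO₂: 5.35 × ln(945/283) = 5.35 × ln(3.33922) = 5.35 × 1.20574 = 6.4507 W/m².
ΔT = λ ΔF = 1.13 × 6.45 = 7.2885 K.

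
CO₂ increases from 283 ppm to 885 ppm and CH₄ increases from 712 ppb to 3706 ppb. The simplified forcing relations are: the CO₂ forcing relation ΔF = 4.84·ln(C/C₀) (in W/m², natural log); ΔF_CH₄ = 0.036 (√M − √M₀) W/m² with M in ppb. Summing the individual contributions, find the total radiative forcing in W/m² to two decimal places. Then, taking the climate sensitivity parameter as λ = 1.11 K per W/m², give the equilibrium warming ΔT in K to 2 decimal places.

ΔF = 6.75 W/m²; ΔT = 7.49 K

CO₂: 4.84 × ln(885/283) = 4.84 × ln(3.12721) = 4.84 × 1.14014 = 5.5183 W/m².
CH₄: 0.036 × (√3706 − √712) = 0.036 × (60.8769 − 26.6833) = 0.036 × 34.1936 = 1.2310 W/m².
Total ΔF = 5.5183 + 1.2310 = 6.7493 W/m².
ΔT = λ ΔF = 1.11 × 6.75 = 7.4925 K.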